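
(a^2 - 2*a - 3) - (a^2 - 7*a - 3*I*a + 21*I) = 5*a + 3*I*a - 3 - 21*I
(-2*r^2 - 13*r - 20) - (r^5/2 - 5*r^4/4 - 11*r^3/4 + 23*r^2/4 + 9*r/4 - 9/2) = -r^5/2 + 5*r^4/4 + 11*r^3/4 - 31*r^2/4 - 61*r/4 - 31/2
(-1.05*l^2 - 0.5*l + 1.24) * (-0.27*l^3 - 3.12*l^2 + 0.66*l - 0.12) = 0.2835*l^5 + 3.411*l^4 + 0.5322*l^3 - 4.0728*l^2 + 0.8784*l - 0.1488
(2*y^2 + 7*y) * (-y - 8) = -2*y^3 - 23*y^2 - 56*y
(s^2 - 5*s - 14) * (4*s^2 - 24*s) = 4*s^4 - 44*s^3 + 64*s^2 + 336*s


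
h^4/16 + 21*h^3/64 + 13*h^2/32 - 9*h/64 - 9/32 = (h/4 + 1/4)*(h/4 + 1/2)*(h - 3/4)*(h + 3)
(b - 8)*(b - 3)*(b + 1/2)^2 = b^4 - 10*b^3 + 53*b^2/4 + 85*b/4 + 6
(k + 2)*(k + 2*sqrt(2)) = k^2 + 2*k + 2*sqrt(2)*k + 4*sqrt(2)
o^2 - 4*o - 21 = (o - 7)*(o + 3)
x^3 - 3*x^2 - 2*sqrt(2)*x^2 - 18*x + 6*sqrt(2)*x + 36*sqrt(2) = (x - 6)*(x + 3)*(x - 2*sqrt(2))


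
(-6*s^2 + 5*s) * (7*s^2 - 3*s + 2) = -42*s^4 + 53*s^3 - 27*s^2 + 10*s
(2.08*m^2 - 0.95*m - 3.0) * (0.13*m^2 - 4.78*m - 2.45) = 0.2704*m^4 - 10.0659*m^3 - 0.945*m^2 + 16.6675*m + 7.35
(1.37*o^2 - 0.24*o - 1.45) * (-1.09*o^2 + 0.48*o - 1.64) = -1.4933*o^4 + 0.9192*o^3 - 0.7815*o^2 - 0.3024*o + 2.378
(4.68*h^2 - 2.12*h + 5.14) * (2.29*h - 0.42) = 10.7172*h^3 - 6.8204*h^2 + 12.661*h - 2.1588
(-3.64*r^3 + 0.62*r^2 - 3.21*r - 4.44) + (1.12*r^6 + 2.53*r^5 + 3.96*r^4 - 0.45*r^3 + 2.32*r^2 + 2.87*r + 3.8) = 1.12*r^6 + 2.53*r^5 + 3.96*r^4 - 4.09*r^3 + 2.94*r^2 - 0.34*r - 0.640000000000001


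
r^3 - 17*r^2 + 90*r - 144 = (r - 8)*(r - 6)*(r - 3)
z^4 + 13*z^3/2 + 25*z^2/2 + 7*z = z*(z + 1)*(z + 2)*(z + 7/2)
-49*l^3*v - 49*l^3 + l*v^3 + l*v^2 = (-7*l + v)*(7*l + v)*(l*v + l)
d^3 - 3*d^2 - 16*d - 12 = (d - 6)*(d + 1)*(d + 2)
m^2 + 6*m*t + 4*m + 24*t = (m + 4)*(m + 6*t)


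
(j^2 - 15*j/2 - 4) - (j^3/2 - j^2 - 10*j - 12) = -j^3/2 + 2*j^2 + 5*j/2 + 8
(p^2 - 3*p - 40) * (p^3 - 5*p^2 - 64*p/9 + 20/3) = p^5 - 8*p^4 - 289*p^3/9 + 228*p^2 + 2380*p/9 - 800/3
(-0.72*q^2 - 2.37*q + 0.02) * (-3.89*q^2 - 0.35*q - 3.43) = 2.8008*q^4 + 9.4713*q^3 + 3.2213*q^2 + 8.1221*q - 0.0686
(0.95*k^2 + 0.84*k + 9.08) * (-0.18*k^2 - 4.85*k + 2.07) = -0.171*k^4 - 4.7587*k^3 - 3.7419*k^2 - 42.2992*k + 18.7956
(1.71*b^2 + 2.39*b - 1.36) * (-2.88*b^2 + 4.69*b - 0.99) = -4.9248*b^4 + 1.1367*b^3 + 13.433*b^2 - 8.7445*b + 1.3464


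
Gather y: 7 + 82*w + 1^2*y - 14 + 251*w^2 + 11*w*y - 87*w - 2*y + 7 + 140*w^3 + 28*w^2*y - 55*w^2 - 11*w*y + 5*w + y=140*w^3 + 28*w^2*y + 196*w^2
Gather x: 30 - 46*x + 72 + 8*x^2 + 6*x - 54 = 8*x^2 - 40*x + 48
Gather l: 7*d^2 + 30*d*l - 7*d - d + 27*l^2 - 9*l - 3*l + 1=7*d^2 - 8*d + 27*l^2 + l*(30*d - 12) + 1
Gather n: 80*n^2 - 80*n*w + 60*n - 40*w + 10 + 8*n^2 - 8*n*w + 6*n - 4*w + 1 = 88*n^2 + n*(66 - 88*w) - 44*w + 11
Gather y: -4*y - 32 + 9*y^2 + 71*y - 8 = 9*y^2 + 67*y - 40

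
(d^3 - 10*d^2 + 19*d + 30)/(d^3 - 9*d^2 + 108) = (d^2 - 4*d - 5)/(d^2 - 3*d - 18)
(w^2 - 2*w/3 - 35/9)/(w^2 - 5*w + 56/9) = (3*w + 5)/(3*w - 8)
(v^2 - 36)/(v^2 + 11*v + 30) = (v - 6)/(v + 5)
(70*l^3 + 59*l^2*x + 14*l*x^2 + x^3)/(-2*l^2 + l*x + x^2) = (35*l^2 + 12*l*x + x^2)/(-l + x)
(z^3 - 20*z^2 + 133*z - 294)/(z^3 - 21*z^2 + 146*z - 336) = (z - 7)/(z - 8)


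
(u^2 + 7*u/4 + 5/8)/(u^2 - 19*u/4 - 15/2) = (u + 1/2)/(u - 6)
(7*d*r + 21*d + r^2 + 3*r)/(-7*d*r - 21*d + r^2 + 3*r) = (7*d + r)/(-7*d + r)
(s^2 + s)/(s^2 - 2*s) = (s + 1)/(s - 2)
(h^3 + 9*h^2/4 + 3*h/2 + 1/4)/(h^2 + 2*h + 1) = h + 1/4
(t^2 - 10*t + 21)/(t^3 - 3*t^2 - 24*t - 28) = (t - 3)/(t^2 + 4*t + 4)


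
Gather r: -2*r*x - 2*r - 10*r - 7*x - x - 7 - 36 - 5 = r*(-2*x - 12) - 8*x - 48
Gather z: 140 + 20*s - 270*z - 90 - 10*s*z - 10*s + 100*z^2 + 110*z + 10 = 10*s + 100*z^2 + z*(-10*s - 160) + 60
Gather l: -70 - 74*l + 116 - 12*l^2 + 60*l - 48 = -12*l^2 - 14*l - 2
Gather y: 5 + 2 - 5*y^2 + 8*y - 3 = -5*y^2 + 8*y + 4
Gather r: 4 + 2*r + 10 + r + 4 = 3*r + 18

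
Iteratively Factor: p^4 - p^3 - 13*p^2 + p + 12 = (p + 1)*(p^3 - 2*p^2 - 11*p + 12) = (p + 1)*(p + 3)*(p^2 - 5*p + 4) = (p - 4)*(p + 1)*(p + 3)*(p - 1)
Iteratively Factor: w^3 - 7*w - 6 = (w - 3)*(w^2 + 3*w + 2) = (w - 3)*(w + 1)*(w + 2)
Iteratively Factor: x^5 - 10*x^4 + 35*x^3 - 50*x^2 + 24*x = (x - 4)*(x^4 - 6*x^3 + 11*x^2 - 6*x) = (x - 4)*(x - 2)*(x^3 - 4*x^2 + 3*x) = (x - 4)*(x - 3)*(x - 2)*(x^2 - x) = (x - 4)*(x - 3)*(x - 2)*(x - 1)*(x)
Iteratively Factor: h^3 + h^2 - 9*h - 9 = (h + 3)*(h^2 - 2*h - 3) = (h - 3)*(h + 3)*(h + 1)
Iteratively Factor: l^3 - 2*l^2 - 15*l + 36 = (l - 3)*(l^2 + l - 12) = (l - 3)*(l + 4)*(l - 3)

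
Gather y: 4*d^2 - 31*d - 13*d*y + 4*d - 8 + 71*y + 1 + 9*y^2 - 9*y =4*d^2 - 27*d + 9*y^2 + y*(62 - 13*d) - 7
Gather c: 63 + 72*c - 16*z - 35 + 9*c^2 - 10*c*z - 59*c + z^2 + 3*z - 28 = 9*c^2 + c*(13 - 10*z) + z^2 - 13*z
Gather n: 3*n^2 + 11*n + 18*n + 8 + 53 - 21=3*n^2 + 29*n + 40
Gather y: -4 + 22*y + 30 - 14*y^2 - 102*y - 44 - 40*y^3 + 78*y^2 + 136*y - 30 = -40*y^3 + 64*y^2 + 56*y - 48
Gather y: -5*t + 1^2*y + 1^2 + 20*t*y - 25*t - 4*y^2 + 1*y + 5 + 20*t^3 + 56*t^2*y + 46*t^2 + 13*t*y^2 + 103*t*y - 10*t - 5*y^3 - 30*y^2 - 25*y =20*t^3 + 46*t^2 - 40*t - 5*y^3 + y^2*(13*t - 34) + y*(56*t^2 + 123*t - 23) + 6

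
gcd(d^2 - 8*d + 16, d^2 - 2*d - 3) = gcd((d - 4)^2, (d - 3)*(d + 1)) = 1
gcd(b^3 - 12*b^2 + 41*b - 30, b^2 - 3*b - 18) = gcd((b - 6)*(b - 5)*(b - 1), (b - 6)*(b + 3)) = b - 6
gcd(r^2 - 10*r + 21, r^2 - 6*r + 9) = r - 3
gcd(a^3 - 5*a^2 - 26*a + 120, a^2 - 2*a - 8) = a - 4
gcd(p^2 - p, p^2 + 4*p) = p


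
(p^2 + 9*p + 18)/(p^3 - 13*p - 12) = (p + 6)/(p^2 - 3*p - 4)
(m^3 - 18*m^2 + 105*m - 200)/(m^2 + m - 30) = (m^2 - 13*m + 40)/(m + 6)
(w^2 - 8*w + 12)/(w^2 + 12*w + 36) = (w^2 - 8*w + 12)/(w^2 + 12*w + 36)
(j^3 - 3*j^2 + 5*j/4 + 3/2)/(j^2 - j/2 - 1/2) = (j^2 - 7*j/2 + 3)/(j - 1)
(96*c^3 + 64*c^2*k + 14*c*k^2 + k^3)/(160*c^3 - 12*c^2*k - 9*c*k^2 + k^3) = (24*c^2 + 10*c*k + k^2)/(40*c^2 - 13*c*k + k^2)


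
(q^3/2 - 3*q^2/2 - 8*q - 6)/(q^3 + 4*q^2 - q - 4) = (q^2 - 4*q - 12)/(2*(q^2 + 3*q - 4))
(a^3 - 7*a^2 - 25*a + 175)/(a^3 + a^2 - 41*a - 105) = (a - 5)/(a + 3)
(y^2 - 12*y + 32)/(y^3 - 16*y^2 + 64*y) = (y - 4)/(y*(y - 8))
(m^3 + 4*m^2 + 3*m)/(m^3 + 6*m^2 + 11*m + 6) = m/(m + 2)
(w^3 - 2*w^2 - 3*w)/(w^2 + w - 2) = w*(w^2 - 2*w - 3)/(w^2 + w - 2)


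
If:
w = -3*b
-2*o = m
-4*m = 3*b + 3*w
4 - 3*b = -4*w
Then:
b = 4/15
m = 2/5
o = -1/5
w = -4/5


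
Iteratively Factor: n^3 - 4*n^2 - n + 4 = (n - 4)*(n^2 - 1) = (n - 4)*(n + 1)*(n - 1)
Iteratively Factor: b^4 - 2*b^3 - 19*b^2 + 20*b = (b)*(b^3 - 2*b^2 - 19*b + 20) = b*(b + 4)*(b^2 - 6*b + 5) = b*(b - 1)*(b + 4)*(b - 5)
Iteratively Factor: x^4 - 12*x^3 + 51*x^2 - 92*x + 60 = (x - 2)*(x^3 - 10*x^2 + 31*x - 30) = (x - 5)*(x - 2)*(x^2 - 5*x + 6) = (x - 5)*(x - 3)*(x - 2)*(x - 2)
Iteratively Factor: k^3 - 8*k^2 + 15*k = (k - 5)*(k^2 - 3*k) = (k - 5)*(k - 3)*(k)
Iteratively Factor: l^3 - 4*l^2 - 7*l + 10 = (l - 5)*(l^2 + l - 2) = (l - 5)*(l - 1)*(l + 2)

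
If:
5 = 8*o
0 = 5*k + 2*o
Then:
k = -1/4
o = 5/8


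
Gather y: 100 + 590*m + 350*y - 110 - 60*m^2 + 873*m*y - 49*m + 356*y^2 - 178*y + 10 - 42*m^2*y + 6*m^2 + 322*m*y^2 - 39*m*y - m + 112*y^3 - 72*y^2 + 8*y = -54*m^2 + 540*m + 112*y^3 + y^2*(322*m + 284) + y*(-42*m^2 + 834*m + 180)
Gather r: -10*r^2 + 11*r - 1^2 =-10*r^2 + 11*r - 1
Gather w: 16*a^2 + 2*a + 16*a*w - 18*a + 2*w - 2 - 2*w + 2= 16*a^2 + 16*a*w - 16*a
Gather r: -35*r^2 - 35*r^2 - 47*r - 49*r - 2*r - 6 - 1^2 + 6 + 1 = -70*r^2 - 98*r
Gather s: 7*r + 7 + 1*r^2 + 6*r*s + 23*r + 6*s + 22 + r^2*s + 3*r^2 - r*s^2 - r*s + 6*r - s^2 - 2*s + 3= 4*r^2 + 36*r + s^2*(-r - 1) + s*(r^2 + 5*r + 4) + 32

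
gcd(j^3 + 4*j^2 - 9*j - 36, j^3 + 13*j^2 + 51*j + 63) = j + 3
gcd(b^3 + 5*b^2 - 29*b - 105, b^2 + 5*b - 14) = b + 7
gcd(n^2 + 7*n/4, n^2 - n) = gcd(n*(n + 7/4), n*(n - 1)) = n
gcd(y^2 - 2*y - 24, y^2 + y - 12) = y + 4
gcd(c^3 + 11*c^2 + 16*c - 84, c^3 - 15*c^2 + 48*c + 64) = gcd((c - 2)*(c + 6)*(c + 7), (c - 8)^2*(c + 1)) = 1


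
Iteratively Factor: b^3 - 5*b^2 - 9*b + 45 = (b - 3)*(b^2 - 2*b - 15) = (b - 3)*(b + 3)*(b - 5)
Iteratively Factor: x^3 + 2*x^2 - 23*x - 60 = (x - 5)*(x^2 + 7*x + 12) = (x - 5)*(x + 4)*(x + 3)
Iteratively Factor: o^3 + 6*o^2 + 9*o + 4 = (o + 1)*(o^2 + 5*o + 4) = (o + 1)*(o + 4)*(o + 1)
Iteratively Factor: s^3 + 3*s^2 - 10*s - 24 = (s + 2)*(s^2 + s - 12) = (s - 3)*(s + 2)*(s + 4)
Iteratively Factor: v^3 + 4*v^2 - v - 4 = (v - 1)*(v^2 + 5*v + 4) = (v - 1)*(v + 4)*(v + 1)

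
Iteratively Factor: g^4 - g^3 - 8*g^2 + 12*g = (g - 2)*(g^3 + g^2 - 6*g) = g*(g - 2)*(g^2 + g - 6) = g*(g - 2)*(g + 3)*(g - 2)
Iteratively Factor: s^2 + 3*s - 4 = (s + 4)*(s - 1)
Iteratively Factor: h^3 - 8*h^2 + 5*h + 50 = (h - 5)*(h^2 - 3*h - 10) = (h - 5)*(h + 2)*(h - 5)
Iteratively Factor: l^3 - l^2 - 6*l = (l + 2)*(l^2 - 3*l) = (l - 3)*(l + 2)*(l)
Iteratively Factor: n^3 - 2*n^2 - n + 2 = (n + 1)*(n^2 - 3*n + 2) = (n - 2)*(n + 1)*(n - 1)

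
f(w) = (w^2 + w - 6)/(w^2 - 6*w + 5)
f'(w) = (6 - 2*w)*(w^2 + w - 6)/(w^2 - 6*w + 5)^2 + (2*w + 1)/(w^2 - 6*w + 5) = (-7*w^2 + 22*w - 31)/(w^4 - 12*w^3 + 46*w^2 - 60*w + 25)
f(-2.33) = -0.12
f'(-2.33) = -0.20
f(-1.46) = -0.34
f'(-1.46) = -0.31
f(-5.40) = 0.27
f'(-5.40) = -0.08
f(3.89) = -4.06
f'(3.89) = -4.99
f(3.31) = -2.12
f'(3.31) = -2.29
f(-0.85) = -0.57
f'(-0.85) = -0.47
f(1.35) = 2.21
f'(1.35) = -8.61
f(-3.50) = 0.07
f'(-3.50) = -0.13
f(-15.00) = 0.64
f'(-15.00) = -0.02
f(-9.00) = 0.47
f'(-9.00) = -0.04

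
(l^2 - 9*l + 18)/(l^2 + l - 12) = (l - 6)/(l + 4)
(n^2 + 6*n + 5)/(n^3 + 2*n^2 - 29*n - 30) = (n + 5)/(n^2 + n - 30)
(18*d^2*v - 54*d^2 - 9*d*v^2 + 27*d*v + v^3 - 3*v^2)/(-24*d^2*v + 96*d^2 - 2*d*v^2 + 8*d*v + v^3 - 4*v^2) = (-3*d*v + 9*d + v^2 - 3*v)/(4*d*v - 16*d + v^2 - 4*v)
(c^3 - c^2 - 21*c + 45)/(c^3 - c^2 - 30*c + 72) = (c^2 + 2*c - 15)/(c^2 + 2*c - 24)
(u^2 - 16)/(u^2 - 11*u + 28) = (u + 4)/(u - 7)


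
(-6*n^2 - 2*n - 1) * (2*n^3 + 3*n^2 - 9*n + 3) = -12*n^5 - 22*n^4 + 46*n^3 - 3*n^2 + 3*n - 3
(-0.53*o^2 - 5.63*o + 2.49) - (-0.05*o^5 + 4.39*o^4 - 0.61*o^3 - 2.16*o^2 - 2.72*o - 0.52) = 0.05*o^5 - 4.39*o^4 + 0.61*o^3 + 1.63*o^2 - 2.91*o + 3.01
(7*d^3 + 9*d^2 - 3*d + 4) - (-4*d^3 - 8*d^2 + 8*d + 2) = 11*d^3 + 17*d^2 - 11*d + 2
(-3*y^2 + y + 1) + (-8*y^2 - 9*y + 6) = -11*y^2 - 8*y + 7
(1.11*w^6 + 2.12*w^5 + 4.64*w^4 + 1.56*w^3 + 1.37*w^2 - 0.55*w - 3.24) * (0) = 0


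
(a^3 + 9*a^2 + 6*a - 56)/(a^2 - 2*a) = a + 11 + 28/a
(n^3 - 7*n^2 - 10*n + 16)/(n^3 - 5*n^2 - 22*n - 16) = (n - 1)/(n + 1)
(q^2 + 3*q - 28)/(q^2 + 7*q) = (q - 4)/q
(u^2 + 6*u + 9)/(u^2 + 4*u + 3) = (u + 3)/(u + 1)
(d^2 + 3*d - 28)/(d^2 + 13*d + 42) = (d - 4)/(d + 6)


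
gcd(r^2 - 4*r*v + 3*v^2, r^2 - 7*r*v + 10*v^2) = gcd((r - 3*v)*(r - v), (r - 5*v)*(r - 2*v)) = 1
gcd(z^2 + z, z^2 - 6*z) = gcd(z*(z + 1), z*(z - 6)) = z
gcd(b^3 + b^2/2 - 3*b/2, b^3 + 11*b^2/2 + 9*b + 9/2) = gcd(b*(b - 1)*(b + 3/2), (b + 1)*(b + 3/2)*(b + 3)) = b + 3/2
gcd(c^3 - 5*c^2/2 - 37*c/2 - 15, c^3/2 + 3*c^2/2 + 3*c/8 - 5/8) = c^2 + 7*c/2 + 5/2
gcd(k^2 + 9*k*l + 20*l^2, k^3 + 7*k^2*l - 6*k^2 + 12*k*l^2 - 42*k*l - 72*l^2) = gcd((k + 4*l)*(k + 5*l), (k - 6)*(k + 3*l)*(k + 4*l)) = k + 4*l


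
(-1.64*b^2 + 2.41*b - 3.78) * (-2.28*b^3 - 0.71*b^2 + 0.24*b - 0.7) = 3.7392*b^5 - 4.3304*b^4 + 6.5137*b^3 + 4.4102*b^2 - 2.5942*b + 2.646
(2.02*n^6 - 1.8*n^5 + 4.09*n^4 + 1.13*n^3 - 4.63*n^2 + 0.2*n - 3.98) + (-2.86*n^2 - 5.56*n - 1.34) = 2.02*n^6 - 1.8*n^5 + 4.09*n^4 + 1.13*n^3 - 7.49*n^2 - 5.36*n - 5.32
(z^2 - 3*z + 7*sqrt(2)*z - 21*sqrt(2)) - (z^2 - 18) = -3*z + 7*sqrt(2)*z - 21*sqrt(2) + 18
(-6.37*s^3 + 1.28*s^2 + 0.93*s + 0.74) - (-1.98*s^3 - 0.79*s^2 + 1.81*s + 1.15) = -4.39*s^3 + 2.07*s^2 - 0.88*s - 0.41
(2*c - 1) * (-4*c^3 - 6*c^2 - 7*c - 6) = -8*c^4 - 8*c^3 - 8*c^2 - 5*c + 6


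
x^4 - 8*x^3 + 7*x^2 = x^2*(x - 7)*(x - 1)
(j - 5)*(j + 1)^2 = j^3 - 3*j^2 - 9*j - 5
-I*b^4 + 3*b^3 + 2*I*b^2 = b^2*(b + 2*I)*(-I*b + 1)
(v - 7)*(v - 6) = v^2 - 13*v + 42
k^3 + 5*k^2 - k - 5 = (k - 1)*(k + 1)*(k + 5)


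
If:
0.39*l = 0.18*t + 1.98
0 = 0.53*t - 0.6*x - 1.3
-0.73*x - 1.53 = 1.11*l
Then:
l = 2.85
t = -4.83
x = -6.43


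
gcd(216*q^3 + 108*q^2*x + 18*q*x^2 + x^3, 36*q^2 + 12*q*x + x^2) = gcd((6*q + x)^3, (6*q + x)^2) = 36*q^2 + 12*q*x + x^2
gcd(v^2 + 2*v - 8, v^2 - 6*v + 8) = v - 2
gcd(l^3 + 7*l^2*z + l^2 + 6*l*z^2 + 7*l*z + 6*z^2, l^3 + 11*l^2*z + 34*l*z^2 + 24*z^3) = l^2 + 7*l*z + 6*z^2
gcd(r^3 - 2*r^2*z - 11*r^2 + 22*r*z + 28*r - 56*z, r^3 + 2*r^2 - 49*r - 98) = r - 7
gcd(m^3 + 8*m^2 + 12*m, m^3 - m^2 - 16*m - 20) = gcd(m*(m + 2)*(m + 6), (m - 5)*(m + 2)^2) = m + 2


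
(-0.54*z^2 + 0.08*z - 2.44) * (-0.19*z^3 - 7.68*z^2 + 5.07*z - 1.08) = 0.1026*z^5 + 4.132*z^4 - 2.8886*z^3 + 19.728*z^2 - 12.4572*z + 2.6352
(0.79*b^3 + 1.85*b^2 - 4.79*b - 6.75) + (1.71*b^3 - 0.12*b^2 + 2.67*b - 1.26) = 2.5*b^3 + 1.73*b^2 - 2.12*b - 8.01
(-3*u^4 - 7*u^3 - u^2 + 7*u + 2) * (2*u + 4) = -6*u^5 - 26*u^4 - 30*u^3 + 10*u^2 + 32*u + 8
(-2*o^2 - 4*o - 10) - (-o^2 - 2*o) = -o^2 - 2*o - 10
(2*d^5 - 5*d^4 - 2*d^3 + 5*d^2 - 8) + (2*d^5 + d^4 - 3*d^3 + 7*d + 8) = 4*d^5 - 4*d^4 - 5*d^3 + 5*d^2 + 7*d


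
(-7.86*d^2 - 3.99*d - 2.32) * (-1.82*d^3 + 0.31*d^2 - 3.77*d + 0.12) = 14.3052*d^5 + 4.8252*d^4 + 32.6177*d^3 + 13.3799*d^2 + 8.2676*d - 0.2784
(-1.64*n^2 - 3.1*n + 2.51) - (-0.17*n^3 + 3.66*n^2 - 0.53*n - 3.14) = 0.17*n^3 - 5.3*n^2 - 2.57*n + 5.65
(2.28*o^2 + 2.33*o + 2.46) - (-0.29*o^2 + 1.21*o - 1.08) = 2.57*o^2 + 1.12*o + 3.54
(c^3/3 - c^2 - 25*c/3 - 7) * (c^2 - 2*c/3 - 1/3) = c^5/3 - 11*c^4/9 - 70*c^3/9 - 10*c^2/9 + 67*c/9 + 7/3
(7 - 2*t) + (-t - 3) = 4 - 3*t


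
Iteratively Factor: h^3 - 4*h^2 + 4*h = (h - 2)*(h^2 - 2*h) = h*(h - 2)*(h - 2)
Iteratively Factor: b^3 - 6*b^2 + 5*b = (b)*(b^2 - 6*b + 5) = b*(b - 1)*(b - 5)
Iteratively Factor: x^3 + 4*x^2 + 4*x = (x + 2)*(x^2 + 2*x) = x*(x + 2)*(x + 2)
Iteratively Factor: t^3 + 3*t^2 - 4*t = (t)*(t^2 + 3*t - 4) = t*(t + 4)*(t - 1)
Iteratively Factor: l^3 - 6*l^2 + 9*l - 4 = (l - 1)*(l^2 - 5*l + 4) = (l - 1)^2*(l - 4)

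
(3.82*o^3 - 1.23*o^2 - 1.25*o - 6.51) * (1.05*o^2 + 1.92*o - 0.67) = 4.011*o^5 + 6.0429*o^4 - 6.2335*o^3 - 8.4114*o^2 - 11.6617*o + 4.3617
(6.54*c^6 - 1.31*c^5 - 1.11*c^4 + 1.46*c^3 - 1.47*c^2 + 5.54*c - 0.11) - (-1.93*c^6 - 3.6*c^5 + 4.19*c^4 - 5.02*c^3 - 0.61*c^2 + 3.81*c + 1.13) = 8.47*c^6 + 2.29*c^5 - 5.3*c^4 + 6.48*c^3 - 0.86*c^2 + 1.73*c - 1.24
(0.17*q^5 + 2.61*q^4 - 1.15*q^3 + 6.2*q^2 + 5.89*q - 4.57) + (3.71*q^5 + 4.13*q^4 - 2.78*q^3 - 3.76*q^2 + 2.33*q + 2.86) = 3.88*q^5 + 6.74*q^4 - 3.93*q^3 + 2.44*q^2 + 8.22*q - 1.71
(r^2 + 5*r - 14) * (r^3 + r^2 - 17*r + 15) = r^5 + 6*r^4 - 26*r^3 - 84*r^2 + 313*r - 210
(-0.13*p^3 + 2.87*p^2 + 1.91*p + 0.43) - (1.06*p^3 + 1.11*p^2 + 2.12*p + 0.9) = -1.19*p^3 + 1.76*p^2 - 0.21*p - 0.47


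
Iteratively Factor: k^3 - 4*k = (k)*(k^2 - 4) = k*(k + 2)*(k - 2)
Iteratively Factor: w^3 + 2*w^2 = (w)*(w^2 + 2*w) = w^2*(w + 2)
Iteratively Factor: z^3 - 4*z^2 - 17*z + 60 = (z + 4)*(z^2 - 8*z + 15) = (z - 5)*(z + 4)*(z - 3)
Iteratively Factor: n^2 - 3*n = (n - 3)*(n)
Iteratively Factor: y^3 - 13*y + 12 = (y - 1)*(y^2 + y - 12) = (y - 3)*(y - 1)*(y + 4)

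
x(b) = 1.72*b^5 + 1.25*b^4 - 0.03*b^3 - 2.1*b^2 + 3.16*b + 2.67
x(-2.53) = -145.36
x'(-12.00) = 169730.20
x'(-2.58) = 308.58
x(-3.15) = -437.55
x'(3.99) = 2482.24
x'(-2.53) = 284.59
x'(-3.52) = 1119.05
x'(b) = 8.6*b^4 + 5.0*b^3 - 0.09*b^2 - 4.2*b + 3.16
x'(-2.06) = 122.59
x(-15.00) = -1243259.73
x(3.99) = 2036.13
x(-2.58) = -160.18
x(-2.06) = -53.79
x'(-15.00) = 418545.91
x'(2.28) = 284.78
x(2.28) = 138.36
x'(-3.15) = 705.94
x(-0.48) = 0.70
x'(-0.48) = 5.06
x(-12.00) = -402356.85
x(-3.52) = -770.75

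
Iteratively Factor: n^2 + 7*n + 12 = (n + 3)*(n + 4)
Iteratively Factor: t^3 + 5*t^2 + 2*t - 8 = (t - 1)*(t^2 + 6*t + 8) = (t - 1)*(t + 4)*(t + 2)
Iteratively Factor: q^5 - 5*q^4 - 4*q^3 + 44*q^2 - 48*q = (q - 4)*(q^4 - q^3 - 8*q^2 + 12*q) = q*(q - 4)*(q^3 - q^2 - 8*q + 12) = q*(q - 4)*(q - 2)*(q^2 + q - 6) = q*(q - 4)*(q - 2)*(q + 3)*(q - 2)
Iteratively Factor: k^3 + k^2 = (k)*(k^2 + k) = k^2*(k + 1)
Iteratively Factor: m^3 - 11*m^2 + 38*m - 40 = (m - 5)*(m^2 - 6*m + 8) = (m - 5)*(m - 2)*(m - 4)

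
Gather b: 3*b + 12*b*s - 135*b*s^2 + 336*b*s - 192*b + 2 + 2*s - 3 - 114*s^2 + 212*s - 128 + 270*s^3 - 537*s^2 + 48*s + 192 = b*(-135*s^2 + 348*s - 189) + 270*s^3 - 651*s^2 + 262*s + 63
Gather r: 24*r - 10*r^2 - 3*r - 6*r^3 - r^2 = -6*r^3 - 11*r^2 + 21*r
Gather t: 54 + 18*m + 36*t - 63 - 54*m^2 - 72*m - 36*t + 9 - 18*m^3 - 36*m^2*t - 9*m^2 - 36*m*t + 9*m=-18*m^3 - 63*m^2 - 45*m + t*(-36*m^2 - 36*m)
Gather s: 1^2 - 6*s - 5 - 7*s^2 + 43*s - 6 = -7*s^2 + 37*s - 10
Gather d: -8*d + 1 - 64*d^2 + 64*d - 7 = -64*d^2 + 56*d - 6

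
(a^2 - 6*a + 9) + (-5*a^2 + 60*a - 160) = -4*a^2 + 54*a - 151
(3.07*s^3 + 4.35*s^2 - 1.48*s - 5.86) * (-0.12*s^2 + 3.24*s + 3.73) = -0.3684*s^5 + 9.4248*s^4 + 25.7227*s^3 + 12.1335*s^2 - 24.5068*s - 21.8578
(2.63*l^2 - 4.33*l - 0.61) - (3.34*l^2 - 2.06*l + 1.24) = -0.71*l^2 - 2.27*l - 1.85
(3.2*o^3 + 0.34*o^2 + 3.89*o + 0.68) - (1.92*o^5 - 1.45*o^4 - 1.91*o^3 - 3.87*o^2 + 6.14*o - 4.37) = -1.92*o^5 + 1.45*o^4 + 5.11*o^3 + 4.21*o^2 - 2.25*o + 5.05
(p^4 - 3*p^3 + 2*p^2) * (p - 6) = p^5 - 9*p^4 + 20*p^3 - 12*p^2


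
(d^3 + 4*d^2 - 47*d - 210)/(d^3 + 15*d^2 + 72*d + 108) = (d^2 - 2*d - 35)/(d^2 + 9*d + 18)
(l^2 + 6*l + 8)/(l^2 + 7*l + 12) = (l + 2)/(l + 3)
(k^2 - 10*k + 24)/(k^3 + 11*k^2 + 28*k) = (k^2 - 10*k + 24)/(k*(k^2 + 11*k + 28))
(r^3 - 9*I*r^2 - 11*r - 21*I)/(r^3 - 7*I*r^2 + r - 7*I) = (r - 3*I)/(r - I)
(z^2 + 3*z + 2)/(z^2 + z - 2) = (z + 1)/(z - 1)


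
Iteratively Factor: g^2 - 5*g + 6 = (g - 2)*(g - 3)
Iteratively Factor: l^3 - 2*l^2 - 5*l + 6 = (l - 3)*(l^2 + l - 2) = (l - 3)*(l + 2)*(l - 1)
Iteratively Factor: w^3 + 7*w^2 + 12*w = (w)*(w^2 + 7*w + 12) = w*(w + 4)*(w + 3)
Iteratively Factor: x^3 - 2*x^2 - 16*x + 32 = (x + 4)*(x^2 - 6*x + 8) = (x - 4)*(x + 4)*(x - 2)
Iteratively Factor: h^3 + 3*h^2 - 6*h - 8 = (h + 1)*(h^2 + 2*h - 8) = (h - 2)*(h + 1)*(h + 4)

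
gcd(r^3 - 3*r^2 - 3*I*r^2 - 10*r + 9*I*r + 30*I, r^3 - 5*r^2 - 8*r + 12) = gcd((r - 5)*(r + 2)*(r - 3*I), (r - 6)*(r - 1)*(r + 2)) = r + 2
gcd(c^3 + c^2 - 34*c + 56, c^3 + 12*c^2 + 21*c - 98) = c^2 + 5*c - 14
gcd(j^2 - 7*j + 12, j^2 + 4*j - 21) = j - 3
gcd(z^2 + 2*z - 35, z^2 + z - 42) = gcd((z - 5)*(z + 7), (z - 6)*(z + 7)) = z + 7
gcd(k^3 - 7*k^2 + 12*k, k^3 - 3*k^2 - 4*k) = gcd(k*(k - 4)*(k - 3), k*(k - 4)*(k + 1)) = k^2 - 4*k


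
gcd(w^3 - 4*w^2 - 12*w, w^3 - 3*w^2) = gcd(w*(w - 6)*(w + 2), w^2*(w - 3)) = w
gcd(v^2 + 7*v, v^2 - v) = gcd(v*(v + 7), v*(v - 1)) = v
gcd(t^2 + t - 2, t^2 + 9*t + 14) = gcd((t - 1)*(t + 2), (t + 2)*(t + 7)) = t + 2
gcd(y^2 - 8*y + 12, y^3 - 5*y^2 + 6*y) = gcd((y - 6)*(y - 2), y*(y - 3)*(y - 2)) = y - 2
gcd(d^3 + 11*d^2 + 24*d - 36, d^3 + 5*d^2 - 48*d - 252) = d^2 + 12*d + 36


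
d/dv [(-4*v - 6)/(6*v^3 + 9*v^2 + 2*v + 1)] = 4*(12*v^3 + 36*v^2 + 27*v + 2)/(36*v^6 + 108*v^5 + 105*v^4 + 48*v^3 + 22*v^2 + 4*v + 1)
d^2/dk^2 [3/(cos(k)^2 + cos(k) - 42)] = 3*(-4*sin(k)^4 + 171*sin(k)^2 - 153*cos(k)/4 - 3*cos(3*k)/4 - 81)/((cos(k) - 6)^3*(cos(k) + 7)^3)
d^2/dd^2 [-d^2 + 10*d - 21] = -2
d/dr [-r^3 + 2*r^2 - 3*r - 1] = -3*r^2 + 4*r - 3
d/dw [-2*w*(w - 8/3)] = 16/3 - 4*w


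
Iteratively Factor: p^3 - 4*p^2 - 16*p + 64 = (p + 4)*(p^2 - 8*p + 16) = (p - 4)*(p + 4)*(p - 4)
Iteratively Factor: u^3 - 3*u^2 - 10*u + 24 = (u - 4)*(u^2 + u - 6) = (u - 4)*(u + 3)*(u - 2)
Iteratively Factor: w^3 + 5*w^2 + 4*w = (w + 4)*(w^2 + w) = (w + 1)*(w + 4)*(w)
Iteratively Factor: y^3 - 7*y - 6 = (y + 1)*(y^2 - y - 6) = (y - 3)*(y + 1)*(y + 2)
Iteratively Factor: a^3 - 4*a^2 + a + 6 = (a + 1)*(a^2 - 5*a + 6) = (a - 3)*(a + 1)*(a - 2)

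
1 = 1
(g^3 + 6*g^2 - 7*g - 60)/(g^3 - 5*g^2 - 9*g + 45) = (g^2 + 9*g + 20)/(g^2 - 2*g - 15)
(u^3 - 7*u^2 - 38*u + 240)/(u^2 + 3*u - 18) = (u^2 - 13*u + 40)/(u - 3)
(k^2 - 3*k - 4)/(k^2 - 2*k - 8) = (k + 1)/(k + 2)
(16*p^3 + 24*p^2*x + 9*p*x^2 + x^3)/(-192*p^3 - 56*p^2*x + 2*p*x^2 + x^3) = (4*p^2 + 5*p*x + x^2)/(-48*p^2 - 2*p*x + x^2)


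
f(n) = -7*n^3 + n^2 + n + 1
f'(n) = -21*n^2 + 2*n + 1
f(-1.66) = 34.12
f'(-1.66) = -60.19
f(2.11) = -58.20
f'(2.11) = -88.27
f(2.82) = -145.21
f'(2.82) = -160.36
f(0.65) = 0.15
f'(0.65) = -6.57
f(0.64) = 0.21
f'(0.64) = -6.32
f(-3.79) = 392.65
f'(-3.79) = -308.23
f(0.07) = 1.07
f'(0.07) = 1.04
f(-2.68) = 140.24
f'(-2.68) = -155.19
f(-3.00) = 196.00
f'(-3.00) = -194.00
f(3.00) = -176.00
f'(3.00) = -182.00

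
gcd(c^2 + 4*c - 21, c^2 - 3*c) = c - 3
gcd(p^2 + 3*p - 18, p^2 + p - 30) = p + 6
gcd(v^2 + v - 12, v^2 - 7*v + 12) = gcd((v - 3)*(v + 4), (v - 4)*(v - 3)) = v - 3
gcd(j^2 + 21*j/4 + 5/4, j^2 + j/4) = j + 1/4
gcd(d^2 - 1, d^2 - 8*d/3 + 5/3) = d - 1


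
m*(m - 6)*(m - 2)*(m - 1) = m^4 - 9*m^3 + 20*m^2 - 12*m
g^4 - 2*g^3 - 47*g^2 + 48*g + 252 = (g - 7)*(g - 3)*(g + 2)*(g + 6)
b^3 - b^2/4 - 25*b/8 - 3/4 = (b - 2)*(b + 1/4)*(b + 3/2)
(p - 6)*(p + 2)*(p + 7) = p^3 + 3*p^2 - 40*p - 84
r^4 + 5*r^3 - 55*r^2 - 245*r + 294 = (r - 7)*(r - 1)*(r + 6)*(r + 7)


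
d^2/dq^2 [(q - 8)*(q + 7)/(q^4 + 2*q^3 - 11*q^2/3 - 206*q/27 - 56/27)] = 486*(243*q^8 - 46035*q^6 - 132453*q^5 + 46476*q^4 + 331409*q^3 - 35616*q^2 - 435288*q - 227920)/(19683*q^12 + 118098*q^11 + 19683*q^10 - 1159110*q^9 - 1996731*q^8 + 2599614*q^7 + 9482913*q^6 + 4482702*q^5 - 10258380*q^4 - 15086168*q^3 - 8060640*q^2 - 1938048*q - 175616)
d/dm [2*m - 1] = 2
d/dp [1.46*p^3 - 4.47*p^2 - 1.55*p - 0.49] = 4.38*p^2 - 8.94*p - 1.55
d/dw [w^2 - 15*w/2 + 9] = 2*w - 15/2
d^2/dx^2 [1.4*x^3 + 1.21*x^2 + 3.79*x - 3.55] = 8.4*x + 2.42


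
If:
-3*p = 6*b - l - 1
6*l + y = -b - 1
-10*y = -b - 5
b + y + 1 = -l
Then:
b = -15/11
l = 0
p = 101/33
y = 4/11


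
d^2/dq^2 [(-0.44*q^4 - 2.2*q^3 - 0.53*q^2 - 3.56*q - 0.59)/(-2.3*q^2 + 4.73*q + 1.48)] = (4.6552*q^6 - 28.72056*q^5 + 50.077896*q^4 + 211.897716*q^3 + 133.521912*q^2 + 63.11106*q - 17.104282)/(12.167*q^6 - 75.0651*q^5 + 130.88541*q^4 - 9.21829700000004*q^3 - 84.221916*q^2 - 31.081776*q - 3.241792)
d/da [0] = 0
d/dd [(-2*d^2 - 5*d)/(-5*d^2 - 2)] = (-25*d^2 + 8*d + 10)/(25*d^4 + 20*d^2 + 4)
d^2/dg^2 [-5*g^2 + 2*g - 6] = -10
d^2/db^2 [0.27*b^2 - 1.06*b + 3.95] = 0.540000000000000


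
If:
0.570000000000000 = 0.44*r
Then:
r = 1.30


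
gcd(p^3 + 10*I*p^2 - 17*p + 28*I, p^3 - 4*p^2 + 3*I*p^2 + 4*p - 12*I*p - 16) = p^2 + 3*I*p + 4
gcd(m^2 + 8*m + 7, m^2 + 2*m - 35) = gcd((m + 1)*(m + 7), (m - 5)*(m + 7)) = m + 7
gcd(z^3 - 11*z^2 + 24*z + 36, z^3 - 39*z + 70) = 1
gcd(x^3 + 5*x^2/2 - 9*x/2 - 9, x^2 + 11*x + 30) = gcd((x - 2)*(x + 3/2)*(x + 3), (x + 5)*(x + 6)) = 1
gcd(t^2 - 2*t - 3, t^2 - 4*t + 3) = t - 3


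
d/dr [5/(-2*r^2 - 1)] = 20*r/(2*r^2 + 1)^2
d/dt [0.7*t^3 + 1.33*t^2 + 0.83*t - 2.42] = 2.1*t^2 + 2.66*t + 0.83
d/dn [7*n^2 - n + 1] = 14*n - 1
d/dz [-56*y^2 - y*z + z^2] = -y + 2*z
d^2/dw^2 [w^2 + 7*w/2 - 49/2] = 2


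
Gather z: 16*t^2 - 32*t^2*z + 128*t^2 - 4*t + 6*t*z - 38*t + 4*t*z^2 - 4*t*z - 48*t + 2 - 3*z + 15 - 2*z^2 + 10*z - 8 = 144*t^2 - 90*t + z^2*(4*t - 2) + z*(-32*t^2 + 2*t + 7) + 9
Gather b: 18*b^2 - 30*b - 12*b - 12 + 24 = 18*b^2 - 42*b + 12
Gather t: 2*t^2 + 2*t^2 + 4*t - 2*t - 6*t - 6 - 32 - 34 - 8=4*t^2 - 4*t - 80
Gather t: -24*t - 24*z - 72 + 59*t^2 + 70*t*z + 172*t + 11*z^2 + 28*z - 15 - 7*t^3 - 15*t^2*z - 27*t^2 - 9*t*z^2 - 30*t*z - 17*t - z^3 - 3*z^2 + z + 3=-7*t^3 + t^2*(32 - 15*z) + t*(-9*z^2 + 40*z + 131) - z^3 + 8*z^2 + 5*z - 84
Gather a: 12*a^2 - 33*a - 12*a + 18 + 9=12*a^2 - 45*a + 27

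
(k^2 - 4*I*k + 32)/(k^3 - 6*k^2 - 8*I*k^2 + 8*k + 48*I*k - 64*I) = (k + 4*I)/(k^2 - 6*k + 8)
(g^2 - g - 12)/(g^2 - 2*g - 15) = (g - 4)/(g - 5)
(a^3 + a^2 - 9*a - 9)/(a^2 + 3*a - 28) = (a^3 + a^2 - 9*a - 9)/(a^2 + 3*a - 28)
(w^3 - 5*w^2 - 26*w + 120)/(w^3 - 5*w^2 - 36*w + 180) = (w^2 + w - 20)/(w^2 + w - 30)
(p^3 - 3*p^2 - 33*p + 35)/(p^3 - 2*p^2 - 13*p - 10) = (-p^3 + 3*p^2 + 33*p - 35)/(-p^3 + 2*p^2 + 13*p + 10)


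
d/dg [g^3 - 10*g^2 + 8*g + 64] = 3*g^2 - 20*g + 8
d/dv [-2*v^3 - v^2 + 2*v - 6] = -6*v^2 - 2*v + 2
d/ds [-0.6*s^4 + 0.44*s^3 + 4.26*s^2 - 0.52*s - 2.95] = -2.4*s^3 + 1.32*s^2 + 8.52*s - 0.52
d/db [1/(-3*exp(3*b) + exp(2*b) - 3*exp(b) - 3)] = (9*exp(2*b) - 2*exp(b) + 3)*exp(b)/(3*exp(3*b) - exp(2*b) + 3*exp(b) + 3)^2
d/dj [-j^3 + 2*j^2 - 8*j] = -3*j^2 + 4*j - 8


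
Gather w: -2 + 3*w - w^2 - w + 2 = -w^2 + 2*w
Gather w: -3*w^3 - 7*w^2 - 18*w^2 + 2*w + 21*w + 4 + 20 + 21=-3*w^3 - 25*w^2 + 23*w + 45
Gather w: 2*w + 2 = 2*w + 2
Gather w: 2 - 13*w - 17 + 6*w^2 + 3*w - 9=6*w^2 - 10*w - 24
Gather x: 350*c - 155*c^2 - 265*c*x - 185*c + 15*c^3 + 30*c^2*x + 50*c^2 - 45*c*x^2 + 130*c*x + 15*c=15*c^3 - 105*c^2 - 45*c*x^2 + 180*c + x*(30*c^2 - 135*c)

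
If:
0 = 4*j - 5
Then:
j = 5/4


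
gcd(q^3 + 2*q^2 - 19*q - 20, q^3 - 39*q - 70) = q + 5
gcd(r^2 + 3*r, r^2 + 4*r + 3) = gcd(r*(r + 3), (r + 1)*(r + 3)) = r + 3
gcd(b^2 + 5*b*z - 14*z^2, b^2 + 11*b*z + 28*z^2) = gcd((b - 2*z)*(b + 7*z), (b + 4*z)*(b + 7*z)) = b + 7*z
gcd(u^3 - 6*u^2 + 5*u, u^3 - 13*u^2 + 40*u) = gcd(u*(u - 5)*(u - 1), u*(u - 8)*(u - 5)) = u^2 - 5*u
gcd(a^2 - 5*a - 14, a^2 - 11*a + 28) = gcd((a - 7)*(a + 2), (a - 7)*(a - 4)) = a - 7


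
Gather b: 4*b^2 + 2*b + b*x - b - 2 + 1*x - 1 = 4*b^2 + b*(x + 1) + x - 3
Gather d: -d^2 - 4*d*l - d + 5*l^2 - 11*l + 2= -d^2 + d*(-4*l - 1) + 5*l^2 - 11*l + 2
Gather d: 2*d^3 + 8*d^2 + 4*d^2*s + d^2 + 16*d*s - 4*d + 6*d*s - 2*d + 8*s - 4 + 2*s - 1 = 2*d^3 + d^2*(4*s + 9) + d*(22*s - 6) + 10*s - 5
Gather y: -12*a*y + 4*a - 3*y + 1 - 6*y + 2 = 4*a + y*(-12*a - 9) + 3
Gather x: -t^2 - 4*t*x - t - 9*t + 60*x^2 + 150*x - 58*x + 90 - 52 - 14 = -t^2 - 10*t + 60*x^2 + x*(92 - 4*t) + 24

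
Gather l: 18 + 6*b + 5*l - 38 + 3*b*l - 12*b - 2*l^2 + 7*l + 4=-6*b - 2*l^2 + l*(3*b + 12) - 16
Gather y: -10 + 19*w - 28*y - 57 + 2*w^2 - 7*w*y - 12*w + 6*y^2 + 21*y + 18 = 2*w^2 + 7*w + 6*y^2 + y*(-7*w - 7) - 49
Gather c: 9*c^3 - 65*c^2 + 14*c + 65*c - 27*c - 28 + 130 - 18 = 9*c^3 - 65*c^2 + 52*c + 84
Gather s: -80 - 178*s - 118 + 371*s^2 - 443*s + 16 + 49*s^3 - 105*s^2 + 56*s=49*s^3 + 266*s^2 - 565*s - 182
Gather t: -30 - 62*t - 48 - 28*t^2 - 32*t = -28*t^2 - 94*t - 78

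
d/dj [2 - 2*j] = -2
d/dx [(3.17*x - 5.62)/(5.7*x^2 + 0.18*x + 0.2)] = (-18.069*x^2 + 64.068*x + 1.6456)/(32.49*x^4 + 2.052*x^3 + 2.3124*x^2 + 0.072*x + 0.04)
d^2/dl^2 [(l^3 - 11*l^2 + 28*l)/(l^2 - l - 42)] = 120/(l^3 + 18*l^2 + 108*l + 216)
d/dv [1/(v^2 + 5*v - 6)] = (-2*v - 5)/(v^2 + 5*v - 6)^2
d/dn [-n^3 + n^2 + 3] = n*(2 - 3*n)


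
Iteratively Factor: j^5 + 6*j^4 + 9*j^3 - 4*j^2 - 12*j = (j + 2)*(j^4 + 4*j^3 + j^2 - 6*j) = (j + 2)^2*(j^3 + 2*j^2 - 3*j) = (j + 2)^2*(j + 3)*(j^2 - j) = j*(j + 2)^2*(j + 3)*(j - 1)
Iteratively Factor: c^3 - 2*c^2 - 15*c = (c - 5)*(c^2 + 3*c) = (c - 5)*(c + 3)*(c)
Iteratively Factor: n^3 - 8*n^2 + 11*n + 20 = (n - 5)*(n^2 - 3*n - 4) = (n - 5)*(n - 4)*(n + 1)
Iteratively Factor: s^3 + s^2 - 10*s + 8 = (s - 2)*(s^2 + 3*s - 4) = (s - 2)*(s - 1)*(s + 4)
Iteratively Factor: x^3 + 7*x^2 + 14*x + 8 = (x + 4)*(x^2 + 3*x + 2) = (x + 1)*(x + 4)*(x + 2)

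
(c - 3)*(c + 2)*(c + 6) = c^3 + 5*c^2 - 12*c - 36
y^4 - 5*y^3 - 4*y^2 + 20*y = y*(y - 5)*(y - 2)*(y + 2)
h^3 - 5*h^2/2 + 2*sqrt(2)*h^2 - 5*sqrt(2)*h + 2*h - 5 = (h - 5/2)*(h + sqrt(2))^2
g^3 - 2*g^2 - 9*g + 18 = (g - 3)*(g - 2)*(g + 3)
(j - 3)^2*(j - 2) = j^3 - 8*j^2 + 21*j - 18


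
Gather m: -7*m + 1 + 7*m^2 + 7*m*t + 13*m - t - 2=7*m^2 + m*(7*t + 6) - t - 1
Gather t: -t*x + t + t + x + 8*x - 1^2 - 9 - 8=t*(2 - x) + 9*x - 18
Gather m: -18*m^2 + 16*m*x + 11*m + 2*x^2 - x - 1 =-18*m^2 + m*(16*x + 11) + 2*x^2 - x - 1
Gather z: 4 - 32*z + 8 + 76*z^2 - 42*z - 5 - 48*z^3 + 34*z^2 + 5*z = -48*z^3 + 110*z^2 - 69*z + 7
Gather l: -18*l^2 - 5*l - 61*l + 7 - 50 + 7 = -18*l^2 - 66*l - 36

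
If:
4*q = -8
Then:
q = -2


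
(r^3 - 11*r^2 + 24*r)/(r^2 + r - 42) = r*(r^2 - 11*r + 24)/(r^2 + r - 42)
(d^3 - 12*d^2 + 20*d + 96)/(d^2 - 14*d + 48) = d + 2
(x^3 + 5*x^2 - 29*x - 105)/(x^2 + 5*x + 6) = (x^2 + 2*x - 35)/(x + 2)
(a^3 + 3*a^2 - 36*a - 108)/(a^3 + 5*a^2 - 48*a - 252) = (a^2 - 3*a - 18)/(a^2 - a - 42)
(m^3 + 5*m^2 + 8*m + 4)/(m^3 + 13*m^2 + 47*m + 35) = (m^2 + 4*m + 4)/(m^2 + 12*m + 35)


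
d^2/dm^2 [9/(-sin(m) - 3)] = 9*(sin(m)^2 - 3*sin(m) - 2)/(sin(m) + 3)^3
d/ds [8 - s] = -1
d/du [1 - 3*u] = -3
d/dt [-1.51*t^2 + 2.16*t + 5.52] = 2.16 - 3.02*t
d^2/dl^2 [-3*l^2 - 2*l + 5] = -6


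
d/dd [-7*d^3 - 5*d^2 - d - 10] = -21*d^2 - 10*d - 1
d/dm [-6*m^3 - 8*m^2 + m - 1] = -18*m^2 - 16*m + 1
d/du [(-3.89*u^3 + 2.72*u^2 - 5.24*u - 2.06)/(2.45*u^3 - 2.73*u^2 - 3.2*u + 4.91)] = (3.95569999999999*u^4 + 50.572*u^3 - 65.1679*u^2 + 15.4628*u - 32.3204)/(6.0025*u^6 - 13.377*u^5 - 8.2271*u^4 + 41.531*u^3 - 16.5686*u^2 - 31.424*u + 24.1081)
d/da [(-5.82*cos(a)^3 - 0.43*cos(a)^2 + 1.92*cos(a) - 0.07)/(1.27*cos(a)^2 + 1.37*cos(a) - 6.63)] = (7.3914*cos(a)^4 + 15.9468*cos(a)^3 - 112.7323*cos(a)^2 - 5.8796*cos(a) + 12.6337)*sin(a)/(1.6129*cos(a)^4 + 3.4798*cos(a)^3 - 14.9633*cos(a)^2 - 18.1662*cos(a) + 43.9569)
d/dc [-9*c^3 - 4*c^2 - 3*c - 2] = -27*c^2 - 8*c - 3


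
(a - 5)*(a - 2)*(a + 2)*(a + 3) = a^4 - 2*a^3 - 19*a^2 + 8*a + 60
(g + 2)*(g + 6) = g^2 + 8*g + 12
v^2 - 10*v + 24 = (v - 6)*(v - 4)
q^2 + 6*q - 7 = (q - 1)*(q + 7)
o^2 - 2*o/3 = o*(o - 2/3)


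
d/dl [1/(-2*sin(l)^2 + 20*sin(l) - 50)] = cos(l)/(sin(l) - 5)^3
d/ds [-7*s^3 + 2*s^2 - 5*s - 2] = -21*s^2 + 4*s - 5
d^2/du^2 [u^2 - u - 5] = 2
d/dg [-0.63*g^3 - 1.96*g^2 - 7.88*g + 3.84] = -1.89*g^2 - 3.92*g - 7.88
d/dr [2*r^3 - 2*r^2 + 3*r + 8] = 6*r^2 - 4*r + 3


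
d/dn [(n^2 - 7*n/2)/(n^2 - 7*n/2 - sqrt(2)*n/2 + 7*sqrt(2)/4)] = -sqrt(2)/(2*n^2 - 2*sqrt(2)*n + 1)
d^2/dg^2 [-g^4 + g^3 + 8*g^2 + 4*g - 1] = -12*g^2 + 6*g + 16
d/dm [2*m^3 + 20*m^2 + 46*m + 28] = 6*m^2 + 40*m + 46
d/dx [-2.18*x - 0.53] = -2.18000000000000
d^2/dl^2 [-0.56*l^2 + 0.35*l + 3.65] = -1.12000000000000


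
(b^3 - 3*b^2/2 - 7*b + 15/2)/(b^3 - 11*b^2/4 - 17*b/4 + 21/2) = 2*(2*b^2 + 3*b - 5)/(4*b^2 + b - 14)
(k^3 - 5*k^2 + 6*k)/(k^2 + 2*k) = (k^2 - 5*k + 6)/(k + 2)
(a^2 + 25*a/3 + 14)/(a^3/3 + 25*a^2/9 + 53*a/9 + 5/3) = 3*(3*a^2 + 25*a + 42)/(3*a^3 + 25*a^2 + 53*a + 15)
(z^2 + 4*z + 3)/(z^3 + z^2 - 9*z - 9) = 1/(z - 3)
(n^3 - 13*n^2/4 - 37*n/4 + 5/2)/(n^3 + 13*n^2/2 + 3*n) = (4*n^3 - 13*n^2 - 37*n + 10)/(2*n*(2*n^2 + 13*n + 6))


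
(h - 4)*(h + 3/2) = h^2 - 5*h/2 - 6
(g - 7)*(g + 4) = g^2 - 3*g - 28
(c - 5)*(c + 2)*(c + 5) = c^3 + 2*c^2 - 25*c - 50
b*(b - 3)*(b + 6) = b^3 + 3*b^2 - 18*b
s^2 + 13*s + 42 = (s + 6)*(s + 7)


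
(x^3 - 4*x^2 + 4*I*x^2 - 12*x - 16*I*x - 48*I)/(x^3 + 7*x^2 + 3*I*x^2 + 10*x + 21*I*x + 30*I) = (x^2 + x*(-6 + 4*I) - 24*I)/(x^2 + x*(5 + 3*I) + 15*I)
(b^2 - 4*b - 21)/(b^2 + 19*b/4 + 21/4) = 4*(b - 7)/(4*b + 7)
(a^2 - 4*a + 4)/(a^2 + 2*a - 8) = (a - 2)/(a + 4)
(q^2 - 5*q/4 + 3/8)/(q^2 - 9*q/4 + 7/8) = (4*q - 3)/(4*q - 7)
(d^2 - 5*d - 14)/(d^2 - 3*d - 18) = (-d^2 + 5*d + 14)/(-d^2 + 3*d + 18)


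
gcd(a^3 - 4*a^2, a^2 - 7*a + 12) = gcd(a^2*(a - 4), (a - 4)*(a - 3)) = a - 4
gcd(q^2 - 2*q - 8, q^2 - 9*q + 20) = q - 4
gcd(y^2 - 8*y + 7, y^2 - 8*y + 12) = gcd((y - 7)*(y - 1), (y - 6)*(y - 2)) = 1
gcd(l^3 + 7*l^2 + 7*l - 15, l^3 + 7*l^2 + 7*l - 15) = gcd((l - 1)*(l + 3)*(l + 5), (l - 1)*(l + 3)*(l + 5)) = l^3 + 7*l^2 + 7*l - 15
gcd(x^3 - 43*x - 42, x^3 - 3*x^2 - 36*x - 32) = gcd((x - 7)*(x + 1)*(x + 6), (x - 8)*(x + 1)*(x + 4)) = x + 1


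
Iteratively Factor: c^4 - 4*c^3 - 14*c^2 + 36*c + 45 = (c - 5)*(c^3 + c^2 - 9*c - 9) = (c - 5)*(c + 3)*(c^2 - 2*c - 3) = (c - 5)*(c - 3)*(c + 3)*(c + 1)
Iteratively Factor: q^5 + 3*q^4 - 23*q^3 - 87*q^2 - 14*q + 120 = (q + 2)*(q^4 + q^3 - 25*q^2 - 37*q + 60) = (q + 2)*(q + 4)*(q^3 - 3*q^2 - 13*q + 15) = (q + 2)*(q + 3)*(q + 4)*(q^2 - 6*q + 5) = (q - 5)*(q + 2)*(q + 3)*(q + 4)*(q - 1)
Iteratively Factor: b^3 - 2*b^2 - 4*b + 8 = (b - 2)*(b^2 - 4) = (b - 2)^2*(b + 2)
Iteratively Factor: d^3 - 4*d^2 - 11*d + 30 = (d - 5)*(d^2 + d - 6) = (d - 5)*(d - 2)*(d + 3)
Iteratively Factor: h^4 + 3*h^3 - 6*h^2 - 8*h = (h + 1)*(h^3 + 2*h^2 - 8*h) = h*(h + 1)*(h^2 + 2*h - 8) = h*(h + 1)*(h + 4)*(h - 2)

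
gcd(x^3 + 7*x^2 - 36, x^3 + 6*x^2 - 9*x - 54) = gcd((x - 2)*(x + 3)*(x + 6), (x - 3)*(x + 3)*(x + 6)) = x^2 + 9*x + 18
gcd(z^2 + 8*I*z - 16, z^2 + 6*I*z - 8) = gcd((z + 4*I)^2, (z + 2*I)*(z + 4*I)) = z + 4*I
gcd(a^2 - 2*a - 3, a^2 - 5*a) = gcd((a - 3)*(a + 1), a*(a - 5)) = 1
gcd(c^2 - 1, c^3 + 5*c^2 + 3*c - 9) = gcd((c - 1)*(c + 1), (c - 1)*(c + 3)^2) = c - 1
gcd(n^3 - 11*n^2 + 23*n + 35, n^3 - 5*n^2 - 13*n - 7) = n^2 - 6*n - 7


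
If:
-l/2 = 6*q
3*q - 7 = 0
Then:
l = -28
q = 7/3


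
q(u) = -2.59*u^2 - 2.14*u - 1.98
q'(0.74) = -5.97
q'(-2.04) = 8.43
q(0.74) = -4.98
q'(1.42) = -9.50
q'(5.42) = -30.22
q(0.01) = -2.00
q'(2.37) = -14.42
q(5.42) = -89.66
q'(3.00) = -17.68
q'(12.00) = -64.30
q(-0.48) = -1.55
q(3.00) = -31.71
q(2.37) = -21.60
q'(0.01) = -2.19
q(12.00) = -400.62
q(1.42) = -10.24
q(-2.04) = -8.39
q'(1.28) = -8.77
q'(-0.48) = 0.35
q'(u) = -5.18*u - 2.14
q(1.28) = -8.96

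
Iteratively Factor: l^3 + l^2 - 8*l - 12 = (l - 3)*(l^2 + 4*l + 4) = (l - 3)*(l + 2)*(l + 2)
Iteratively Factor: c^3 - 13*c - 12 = (c + 3)*(c^2 - 3*c - 4) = (c - 4)*(c + 3)*(c + 1)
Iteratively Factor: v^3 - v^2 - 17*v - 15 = (v - 5)*(v^2 + 4*v + 3) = (v - 5)*(v + 1)*(v + 3)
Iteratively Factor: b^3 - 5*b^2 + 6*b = (b)*(b^2 - 5*b + 6) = b*(b - 2)*(b - 3)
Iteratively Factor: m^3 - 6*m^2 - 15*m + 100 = (m - 5)*(m^2 - m - 20) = (m - 5)^2*(m + 4)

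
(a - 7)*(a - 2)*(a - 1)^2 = a^4 - 11*a^3 + 33*a^2 - 37*a + 14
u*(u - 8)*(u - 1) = u^3 - 9*u^2 + 8*u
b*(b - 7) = b^2 - 7*b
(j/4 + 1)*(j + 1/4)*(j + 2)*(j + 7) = j^4/4 + 53*j^3/16 + 213*j^2/16 + 137*j/8 + 7/2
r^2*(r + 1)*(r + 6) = r^4 + 7*r^3 + 6*r^2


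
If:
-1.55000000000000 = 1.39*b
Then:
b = -1.12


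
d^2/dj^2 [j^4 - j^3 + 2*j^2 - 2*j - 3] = 12*j^2 - 6*j + 4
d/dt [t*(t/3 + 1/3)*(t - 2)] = t^2 - 2*t/3 - 2/3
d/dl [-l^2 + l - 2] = 1 - 2*l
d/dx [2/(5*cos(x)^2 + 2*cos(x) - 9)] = 4*(5*cos(x) + 1)*sin(x)/(5*cos(x)^2 + 2*cos(x) - 9)^2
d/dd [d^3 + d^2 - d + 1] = 3*d^2 + 2*d - 1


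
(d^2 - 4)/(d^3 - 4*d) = 1/d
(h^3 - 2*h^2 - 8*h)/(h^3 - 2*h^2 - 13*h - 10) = h*(h - 4)/(h^2 - 4*h - 5)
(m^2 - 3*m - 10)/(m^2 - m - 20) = (m + 2)/(m + 4)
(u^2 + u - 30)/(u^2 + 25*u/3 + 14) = 3*(u - 5)/(3*u + 7)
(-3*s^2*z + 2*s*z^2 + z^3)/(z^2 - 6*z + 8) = z*(-3*s^2 + 2*s*z + z^2)/(z^2 - 6*z + 8)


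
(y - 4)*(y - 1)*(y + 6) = y^3 + y^2 - 26*y + 24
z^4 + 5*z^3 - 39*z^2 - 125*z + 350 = (z - 5)*(z - 2)*(z + 5)*(z + 7)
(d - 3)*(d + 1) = d^2 - 2*d - 3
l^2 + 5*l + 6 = (l + 2)*(l + 3)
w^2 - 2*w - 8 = (w - 4)*(w + 2)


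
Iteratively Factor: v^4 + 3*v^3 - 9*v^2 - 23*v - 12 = (v - 3)*(v^3 + 6*v^2 + 9*v + 4) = (v - 3)*(v + 1)*(v^2 + 5*v + 4) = (v - 3)*(v + 1)*(v + 4)*(v + 1)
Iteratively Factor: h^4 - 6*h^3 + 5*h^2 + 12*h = (h - 3)*(h^3 - 3*h^2 - 4*h) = (h - 3)*(h + 1)*(h^2 - 4*h) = (h - 4)*(h - 3)*(h + 1)*(h)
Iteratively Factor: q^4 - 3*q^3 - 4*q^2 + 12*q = (q - 2)*(q^3 - q^2 - 6*q) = q*(q - 2)*(q^2 - q - 6) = q*(q - 2)*(q + 2)*(q - 3)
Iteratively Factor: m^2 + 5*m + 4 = (m + 1)*(m + 4)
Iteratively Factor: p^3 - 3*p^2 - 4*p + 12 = (p - 2)*(p^2 - p - 6) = (p - 3)*(p - 2)*(p + 2)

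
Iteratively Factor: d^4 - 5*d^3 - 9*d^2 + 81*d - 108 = (d + 4)*(d^3 - 9*d^2 + 27*d - 27) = (d - 3)*(d + 4)*(d^2 - 6*d + 9) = (d - 3)^2*(d + 4)*(d - 3)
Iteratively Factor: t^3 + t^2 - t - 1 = (t - 1)*(t^2 + 2*t + 1) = (t - 1)*(t + 1)*(t + 1)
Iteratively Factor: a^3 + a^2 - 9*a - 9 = (a + 3)*(a^2 - 2*a - 3) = (a - 3)*(a + 3)*(a + 1)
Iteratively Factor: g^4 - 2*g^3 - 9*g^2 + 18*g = (g)*(g^3 - 2*g^2 - 9*g + 18) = g*(g - 3)*(g^2 + g - 6) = g*(g - 3)*(g - 2)*(g + 3)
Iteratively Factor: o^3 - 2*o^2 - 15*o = (o + 3)*(o^2 - 5*o) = o*(o + 3)*(o - 5)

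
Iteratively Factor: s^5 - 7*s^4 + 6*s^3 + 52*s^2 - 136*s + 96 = (s - 2)*(s^4 - 5*s^3 - 4*s^2 + 44*s - 48) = (s - 2)^2*(s^3 - 3*s^2 - 10*s + 24) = (s - 2)^3*(s^2 - s - 12) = (s - 2)^3*(s + 3)*(s - 4)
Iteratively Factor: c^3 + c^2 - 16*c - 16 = (c + 1)*(c^2 - 16) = (c - 4)*(c + 1)*(c + 4)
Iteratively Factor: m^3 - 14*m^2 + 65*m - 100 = (m - 4)*(m^2 - 10*m + 25) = (m - 5)*(m - 4)*(m - 5)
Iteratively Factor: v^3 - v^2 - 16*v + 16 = (v - 1)*(v^2 - 16) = (v - 4)*(v - 1)*(v + 4)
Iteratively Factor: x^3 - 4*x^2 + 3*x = (x - 1)*(x^2 - 3*x) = x*(x - 1)*(x - 3)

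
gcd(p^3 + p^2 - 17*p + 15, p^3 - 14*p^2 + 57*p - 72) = p - 3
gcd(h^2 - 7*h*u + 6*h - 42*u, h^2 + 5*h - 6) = h + 6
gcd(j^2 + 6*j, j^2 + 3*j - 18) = j + 6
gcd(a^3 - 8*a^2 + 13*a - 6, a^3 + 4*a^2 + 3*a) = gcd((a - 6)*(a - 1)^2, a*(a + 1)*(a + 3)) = 1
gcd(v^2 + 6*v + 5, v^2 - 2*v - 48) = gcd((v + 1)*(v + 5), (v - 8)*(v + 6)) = 1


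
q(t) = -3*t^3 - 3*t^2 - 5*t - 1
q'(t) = -9*t^2 - 6*t - 5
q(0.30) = -2.85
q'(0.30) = -7.61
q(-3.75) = 133.77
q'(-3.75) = -109.06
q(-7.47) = 1119.45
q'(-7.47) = -462.39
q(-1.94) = 19.31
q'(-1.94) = -27.23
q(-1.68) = 13.16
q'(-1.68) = -20.32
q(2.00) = -47.00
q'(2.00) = -53.00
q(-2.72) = 50.78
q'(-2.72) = -55.27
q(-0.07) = -0.66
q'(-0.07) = -4.62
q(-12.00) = 4811.00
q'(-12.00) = -1229.00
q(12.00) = -5677.00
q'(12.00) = -1373.00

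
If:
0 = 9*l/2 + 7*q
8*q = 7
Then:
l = -49/36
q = 7/8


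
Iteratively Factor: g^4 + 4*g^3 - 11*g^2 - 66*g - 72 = (g + 3)*(g^3 + g^2 - 14*g - 24) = (g + 3)^2*(g^2 - 2*g - 8) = (g + 2)*(g + 3)^2*(g - 4)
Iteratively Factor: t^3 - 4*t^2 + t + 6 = (t + 1)*(t^2 - 5*t + 6) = (t - 2)*(t + 1)*(t - 3)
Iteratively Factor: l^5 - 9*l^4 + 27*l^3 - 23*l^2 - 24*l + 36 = (l + 1)*(l^4 - 10*l^3 + 37*l^2 - 60*l + 36) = (l - 2)*(l + 1)*(l^3 - 8*l^2 + 21*l - 18) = (l - 2)^2*(l + 1)*(l^2 - 6*l + 9) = (l - 3)*(l - 2)^2*(l + 1)*(l - 3)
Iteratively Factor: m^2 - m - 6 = (m - 3)*(m + 2)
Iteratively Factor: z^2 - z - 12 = (z + 3)*(z - 4)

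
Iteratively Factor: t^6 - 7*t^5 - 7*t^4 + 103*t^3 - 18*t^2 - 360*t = (t)*(t^5 - 7*t^4 - 7*t^3 + 103*t^2 - 18*t - 360) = t*(t - 3)*(t^4 - 4*t^3 - 19*t^2 + 46*t + 120) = t*(t - 5)*(t - 3)*(t^3 + t^2 - 14*t - 24) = t*(t - 5)*(t - 4)*(t - 3)*(t^2 + 5*t + 6) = t*(t - 5)*(t - 4)*(t - 3)*(t + 2)*(t + 3)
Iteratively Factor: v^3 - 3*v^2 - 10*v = (v - 5)*(v^2 + 2*v) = v*(v - 5)*(v + 2)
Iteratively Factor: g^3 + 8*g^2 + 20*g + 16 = (g + 4)*(g^2 + 4*g + 4) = (g + 2)*(g + 4)*(g + 2)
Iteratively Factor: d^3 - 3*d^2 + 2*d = (d - 2)*(d^2 - d) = (d - 2)*(d - 1)*(d)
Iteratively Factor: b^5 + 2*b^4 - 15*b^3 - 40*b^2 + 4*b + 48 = (b + 2)*(b^4 - 15*b^2 - 10*b + 24) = (b + 2)*(b + 3)*(b^3 - 3*b^2 - 6*b + 8) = (b - 4)*(b + 2)*(b + 3)*(b^2 + b - 2) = (b - 4)*(b + 2)^2*(b + 3)*(b - 1)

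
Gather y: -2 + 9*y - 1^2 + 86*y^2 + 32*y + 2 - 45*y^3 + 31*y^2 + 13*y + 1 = -45*y^3 + 117*y^2 + 54*y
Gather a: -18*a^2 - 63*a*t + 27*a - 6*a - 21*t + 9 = -18*a^2 + a*(21 - 63*t) - 21*t + 9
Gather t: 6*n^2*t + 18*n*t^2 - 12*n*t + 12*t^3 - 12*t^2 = 12*t^3 + t^2*(18*n - 12) + t*(6*n^2 - 12*n)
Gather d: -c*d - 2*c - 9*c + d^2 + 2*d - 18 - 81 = -11*c + d^2 + d*(2 - c) - 99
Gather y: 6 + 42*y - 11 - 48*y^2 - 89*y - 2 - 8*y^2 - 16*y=-56*y^2 - 63*y - 7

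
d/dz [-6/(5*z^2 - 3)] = 60*z/(5*z^2 - 3)^2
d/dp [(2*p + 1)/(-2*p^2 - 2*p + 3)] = 2*(-2*p^2 - 2*p + (2*p + 1)^2 + 3)/(2*p^2 + 2*p - 3)^2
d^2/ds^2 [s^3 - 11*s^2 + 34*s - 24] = 6*s - 22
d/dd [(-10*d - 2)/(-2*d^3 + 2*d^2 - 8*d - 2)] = (5*d^3 - 5*d^2 + 20*d - (5*d + 1)*(3*d^2 - 2*d + 4) + 5)/(d^3 - d^2 + 4*d + 1)^2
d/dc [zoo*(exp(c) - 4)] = zoo*exp(c)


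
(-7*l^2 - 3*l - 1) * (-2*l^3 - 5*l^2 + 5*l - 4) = 14*l^5 + 41*l^4 - 18*l^3 + 18*l^2 + 7*l + 4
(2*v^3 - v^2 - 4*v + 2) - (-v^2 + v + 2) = 2*v^3 - 5*v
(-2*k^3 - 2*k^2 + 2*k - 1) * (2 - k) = 2*k^4 - 2*k^3 - 6*k^2 + 5*k - 2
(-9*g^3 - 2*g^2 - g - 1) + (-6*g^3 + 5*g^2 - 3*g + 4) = -15*g^3 + 3*g^2 - 4*g + 3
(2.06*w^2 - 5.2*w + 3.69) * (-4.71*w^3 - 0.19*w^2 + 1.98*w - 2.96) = -9.7026*w^5 + 24.1006*w^4 - 12.3131*w^3 - 17.0947*w^2 + 22.6982*w - 10.9224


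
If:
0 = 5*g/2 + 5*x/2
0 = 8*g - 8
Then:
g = 1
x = -1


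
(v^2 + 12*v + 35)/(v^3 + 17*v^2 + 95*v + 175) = 1/(v + 5)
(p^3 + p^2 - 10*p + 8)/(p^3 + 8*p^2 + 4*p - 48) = (p - 1)/(p + 6)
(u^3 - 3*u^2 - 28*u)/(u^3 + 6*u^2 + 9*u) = (u^2 - 3*u - 28)/(u^2 + 6*u + 9)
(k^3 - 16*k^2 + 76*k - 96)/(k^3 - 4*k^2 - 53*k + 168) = (k^2 - 8*k + 12)/(k^2 + 4*k - 21)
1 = 1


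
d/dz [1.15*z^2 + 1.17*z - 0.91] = 2.3*z + 1.17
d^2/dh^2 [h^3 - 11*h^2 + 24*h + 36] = 6*h - 22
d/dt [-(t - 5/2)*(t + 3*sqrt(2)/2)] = -2*t - 3*sqrt(2)/2 + 5/2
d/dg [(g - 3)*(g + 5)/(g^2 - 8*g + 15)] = -10/(g^2 - 10*g + 25)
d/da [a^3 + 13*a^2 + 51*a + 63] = 3*a^2 + 26*a + 51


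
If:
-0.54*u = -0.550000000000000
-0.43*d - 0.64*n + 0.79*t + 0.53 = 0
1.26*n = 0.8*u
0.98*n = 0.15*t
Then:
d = 8.03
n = 0.65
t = 4.22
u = 1.02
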